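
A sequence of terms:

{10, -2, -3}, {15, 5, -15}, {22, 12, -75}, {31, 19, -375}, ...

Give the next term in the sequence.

First value goes 10, 15, 22, 31 → 42 (differences are 5, 7, 9, … (increasing by 2 each time)).
Second value goes -2, 5, 12, 19 → 26 (+7 each step).
Third value — ×5 each step: -3, -15, -75, -375 → -1875.
So the next term is {42, 26, -1875}.

{42, 26, -1875}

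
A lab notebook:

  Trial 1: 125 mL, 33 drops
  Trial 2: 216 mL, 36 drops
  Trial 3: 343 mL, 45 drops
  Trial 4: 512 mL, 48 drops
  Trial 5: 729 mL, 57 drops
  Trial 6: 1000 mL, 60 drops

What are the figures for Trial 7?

ML — perfect cubes: 5³, 6³, 7³, …: 125, 216, 343, 512, 729, 1000 → 1331.
Drops: 33, 36, 45, 48, 57, 60 → 69 (alternating steps +3, +9, +3, +9, …).
Combining the parts gives 1331 mL, 69 drops.

1331 mL, 69 drops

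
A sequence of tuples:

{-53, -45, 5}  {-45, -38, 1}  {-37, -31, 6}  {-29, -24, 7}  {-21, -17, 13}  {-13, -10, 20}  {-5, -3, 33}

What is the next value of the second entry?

4

Second entry: -45, -38, -31, -24, -17, -10, -3 → 4 (+7 each step).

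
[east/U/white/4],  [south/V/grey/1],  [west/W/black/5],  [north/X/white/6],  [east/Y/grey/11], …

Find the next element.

For the direction, repeats east → south → west → north: east, south, west, north, east → south.
Letter: U, V, W, X, Y → Z (letters move forward 1 place in the alphabet).
Shade goes white, grey, black, white, grey → black (repeats white → grey → black).
For the fourth entry, each term is the sum of the two before it: 4, 1, 5, 6, 11 → 17.
Combining the parts gives [south/Z/black/17].

[south/Z/black/17]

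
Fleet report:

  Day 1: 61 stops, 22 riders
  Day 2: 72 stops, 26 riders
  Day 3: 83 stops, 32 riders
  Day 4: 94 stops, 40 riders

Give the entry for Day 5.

105 stops, 50 riders

Stops goes 61, 72, 83, 94 → 105 (+11 each step).
Riders — differences are 4, 6, 8, … (increasing by 2 each time): 22, 26, 32, 40 → 50.
Combining the parts gives 105 stops, 50 riders.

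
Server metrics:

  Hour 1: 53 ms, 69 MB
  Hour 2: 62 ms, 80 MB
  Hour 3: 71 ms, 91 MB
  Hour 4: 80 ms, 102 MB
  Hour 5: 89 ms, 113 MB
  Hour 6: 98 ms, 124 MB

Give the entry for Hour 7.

107 ms, 135 MB

For the ms, +9 each step: 53, 62, 71, 80, 89, 98 → 107.
For the MB, +11 each step: 69, 80, 91, 102, 113, 124 → 135.
Combining the parts gives 107 ms, 135 MB.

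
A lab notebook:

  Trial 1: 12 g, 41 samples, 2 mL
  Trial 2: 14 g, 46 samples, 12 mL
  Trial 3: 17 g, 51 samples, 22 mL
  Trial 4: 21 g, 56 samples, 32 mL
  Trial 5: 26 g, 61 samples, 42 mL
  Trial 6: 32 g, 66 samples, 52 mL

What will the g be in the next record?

39

G: differences are 2, 3, 4, … (increasing by 1 each time); 12, 14, 17, 21, 26, 32 → 39.
Samples — +5 each step: 41, 46, 51, 56, 61, 66 → 71.
ML goes 2, 12, 22, 32, 42, 52 → 62 (+10 each step).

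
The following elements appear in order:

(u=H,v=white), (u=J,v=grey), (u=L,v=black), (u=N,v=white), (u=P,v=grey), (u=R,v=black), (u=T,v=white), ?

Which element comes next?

(u=V,v=grey)

For the u, letters move forward 2 places in the alphabet: H, J, L, N, P, R, T → V.
V goes white, grey, black, white, grey, black, white → grey (repeats white → grey → black).
Putting it together: (u=V,v=grey).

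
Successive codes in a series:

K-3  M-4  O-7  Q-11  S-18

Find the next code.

U-29

Letter: K, M, O, Q, S → U (letters move forward 2 places in the alphabet).
Second component — each term is the sum of the two before it: 3, 4, 7, 11, 18 → 29.
Combining the parts gives U-29.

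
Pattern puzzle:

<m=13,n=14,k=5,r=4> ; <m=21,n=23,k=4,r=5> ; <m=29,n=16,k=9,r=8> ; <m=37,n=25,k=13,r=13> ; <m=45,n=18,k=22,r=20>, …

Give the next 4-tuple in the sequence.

<m=53,n=27,k=35,r=29>

M: +8 each step, so 13, 21, 29, 37, 45 → 53.
For the n, alternating steps +9, −7, +9, −7, …: 14, 23, 16, 25, 18 → 27.
K goes 5, 4, 9, 13, 22 → 35 (each term is the sum of the two before it).
R: differences are 1, 3, 5, … (increasing by 2 each time); 4, 5, 8, 13, 20 → 29.
Putting it together: <m=53,n=27,k=35,r=29>.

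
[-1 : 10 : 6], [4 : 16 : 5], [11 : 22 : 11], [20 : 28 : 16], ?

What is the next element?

First value: differences are 5, 7, 9, … (increasing by 2 each time); -1, 4, 11, 20 → 31.
Second value: +6 each step; 10, 16, 22, 28 → 34.
Third value — each term is the sum of the two before it: 6, 5, 11, 16 → 27.
So the next element is [31 : 34 : 27].

[31 : 34 : 27]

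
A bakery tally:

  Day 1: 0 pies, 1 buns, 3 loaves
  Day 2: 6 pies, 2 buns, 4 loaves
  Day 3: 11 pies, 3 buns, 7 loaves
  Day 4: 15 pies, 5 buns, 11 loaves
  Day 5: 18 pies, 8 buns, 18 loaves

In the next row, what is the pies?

20

Pies goes 0, 6, 11, 15, 18 → 20 (differences are 6, 5, 4, … (decreasing by 1 each time)).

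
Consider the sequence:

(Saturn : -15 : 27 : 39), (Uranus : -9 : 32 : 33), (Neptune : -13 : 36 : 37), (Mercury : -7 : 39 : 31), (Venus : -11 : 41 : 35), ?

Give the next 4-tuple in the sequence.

For the planet, runs through the planets Mercury→Neptune: Saturn, Uranus, Neptune, Mercury, Venus → Earth.
Second entry goes -15, -9, -13, -7, -11 → -5 (alternating steps +6, −4, +6, −4, …).
Third entry: differences are 5, 4, 3, … (decreasing by 1 each time), so 27, 32, 36, 39, 41 → 42.
For the fourth entry, together with the second entry always sums to 24: 39, 33, 37, 31, 35 → 29.
So the next 4-tuple is (Earth : -5 : 42 : 29).

(Earth : -5 : 42 : 29)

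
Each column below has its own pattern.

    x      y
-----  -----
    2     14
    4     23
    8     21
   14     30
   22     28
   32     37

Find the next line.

For the column x, differences are 2, 4, 6, … (increasing by 2 each time): 2, 4, 8, 14, 22, 32 → 44.
Column y: alternating steps +9, −2, +9, −2, …, so 14, 23, 21, 30, 28, 37 → 35.
Combining the parts gives 44  35.

44  35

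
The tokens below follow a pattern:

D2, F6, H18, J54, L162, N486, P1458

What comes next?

R4374

For the letter, letters move forward 2 places in the alphabet: D, F, H, J, L, N, P → R.
Second component — ×3 each step: 2, 6, 18, 54, 162, 486, 1458 → 4374.
Combining the parts gives R4374.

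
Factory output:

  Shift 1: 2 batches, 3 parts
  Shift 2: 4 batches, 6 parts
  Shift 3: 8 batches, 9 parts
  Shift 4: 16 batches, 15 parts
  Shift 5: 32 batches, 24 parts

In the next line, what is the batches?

64

Batches: ×2 each step; 2, 4, 8, 16, 32 → 64.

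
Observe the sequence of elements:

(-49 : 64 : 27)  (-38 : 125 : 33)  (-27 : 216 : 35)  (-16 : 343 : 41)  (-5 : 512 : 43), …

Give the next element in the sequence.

First entry — +11 each step: -49, -38, -27, -16, -5 → 6.
Second entry: 64, 125, 216, 343, 512 → 729 (perfect cubes: 4³, 5³, 6³, …).
Third entry: alternating steps +6, +2, +6, +2, …, so 27, 33, 35, 41, 43 → 49.
Combining the parts gives (6 : 729 : 49).

(6 : 729 : 49)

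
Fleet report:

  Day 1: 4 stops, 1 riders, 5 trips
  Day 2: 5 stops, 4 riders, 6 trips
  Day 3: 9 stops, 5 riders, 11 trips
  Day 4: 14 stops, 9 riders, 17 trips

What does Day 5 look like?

23 stops, 14 riders, 28 trips

Stops: each term is the sum of the two before it, so 4, 5, 9, 14 → 23.
Riders: each term is the sum of the two before it, so 1, 4, 5, 9 → 14.
Trips — each term is the sum of the two before it: 5, 6, 11, 17 → 28.
Putting it together: 23 stops, 14 riders, 28 trips.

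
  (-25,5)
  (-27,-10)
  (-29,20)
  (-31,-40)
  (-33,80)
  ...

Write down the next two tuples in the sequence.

(-35,-160), (-37,320)

First part goes -25, -27, -29, -31, -33 → -35 → -37 (−2 each step).
Second part: 5, -10, 20, -40, 80 → -160 → 320 (×(-2) each step).
So the next two tuples are (-35,-160) and (-37,320).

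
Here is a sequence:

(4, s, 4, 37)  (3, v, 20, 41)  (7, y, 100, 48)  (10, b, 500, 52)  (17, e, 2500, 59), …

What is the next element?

For the first entry, each term is the sum of the two before it: 4, 3, 7, 10, 17 → 27.
Letter: letters move forward 3 places in the alphabet, wrapping Z→A; s, v, y, b, e → h.
Third entry: ×5 each step, so 4, 20, 100, 500, 2500 → 12500.
For the fourth entry, alternating steps +4, +7, +4, +7, …: 37, 41, 48, 52, 59 → 63.
Putting it together: (27, h, 12500, 63).

(27, h, 12500, 63)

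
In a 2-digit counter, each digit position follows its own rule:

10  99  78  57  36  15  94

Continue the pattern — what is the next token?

First digit: −2 each step, mod 10, so 1, 9, 7, 5, 3, 1, 9 → 7.
Second digit: 0, 9, 8, 7, 6, 5, 4 → 3 (−1 each step, mod 10).
So the next token is 73.

73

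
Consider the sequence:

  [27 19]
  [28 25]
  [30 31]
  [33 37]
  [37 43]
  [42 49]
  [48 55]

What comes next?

[55 61]

For the first part, differences are 1, 2, 3, … (increasing by 1 each time): 27, 28, 30, 33, 37, 42, 48 → 55.
Second part: +6 each step, so 19, 25, 31, 37, 43, 49, 55 → 61.
Putting it together: [55 61].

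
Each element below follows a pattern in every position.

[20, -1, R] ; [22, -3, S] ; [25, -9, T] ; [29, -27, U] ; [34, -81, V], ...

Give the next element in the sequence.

[40, -243, W]

First value: differences are 2, 3, 4, … (increasing by 1 each time); 20, 22, 25, 29, 34 → 40.
Second value: ×3 each step; -1, -3, -9, -27, -81 → -243.
Letter: letters move forward 1 place in the alphabet, so R, S, T, U, V → W.
Combining the parts gives [40, -243, W].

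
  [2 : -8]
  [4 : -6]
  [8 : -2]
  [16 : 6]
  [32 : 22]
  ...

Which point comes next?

For the first value, ×2 each step: 2, 4, 8, 16, 32 → 64.
Second value — always 10 less than the first value: -8, -6, -2, 6, 22 → 54.
So the next point is [64 : 54].

[64 : 54]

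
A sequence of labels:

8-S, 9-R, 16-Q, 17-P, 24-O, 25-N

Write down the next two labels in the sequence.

First component: 8, 9, 16, 17, 24, 25 → 32 → 33 (alternating steps +1, +7, +1, +7, …).
Letter: S, R, Q, P, O, N → M → L (letters move back 1 place in the alphabet).
Putting the parts together: 32-M and then 33-L.

32-M, 33-L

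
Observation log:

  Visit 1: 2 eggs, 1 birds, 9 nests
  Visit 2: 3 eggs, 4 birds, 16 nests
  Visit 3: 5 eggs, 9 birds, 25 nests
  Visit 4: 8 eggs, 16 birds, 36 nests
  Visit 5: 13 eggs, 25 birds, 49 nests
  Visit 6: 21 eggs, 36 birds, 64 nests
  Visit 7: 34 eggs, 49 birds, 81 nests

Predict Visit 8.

Eggs: each term is the sum of the two before it; 2, 3, 5, 8, 13, 21, 34 → 55.
Birds — perfect squares: 1², 2², 3², …: 1, 4, 9, 16, 25, 36, 49 → 64.
Nests: 9, 16, 25, 36, 49, 64, 81 → 100 (perfect squares: 3², 4², 5², …).
Putting it together: 55 eggs, 64 birds, 100 nests.

55 eggs, 64 birds, 100 nests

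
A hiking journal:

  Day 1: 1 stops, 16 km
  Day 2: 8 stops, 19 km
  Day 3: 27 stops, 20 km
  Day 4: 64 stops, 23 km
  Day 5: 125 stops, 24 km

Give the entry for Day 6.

Stops: perfect cubes: 1³, 2³, 3³, …, so 1, 8, 27, 64, 125 → 216.
Km: alternating steps +3, +1, +3, +1, …; 16, 19, 20, 23, 24 → 27.
So the next record is 216 stops, 27 km.

216 stops, 27 km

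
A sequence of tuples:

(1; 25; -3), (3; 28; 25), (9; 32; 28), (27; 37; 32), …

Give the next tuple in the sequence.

(81; 43; 37)

First entry — ×3 each step: 1, 3, 9, 27 → 81.
For the second entry, differences are 3, 4, 5, … (increasing by 1 each time): 25, 28, 32, 37 → 43.
For the third entry, always the previous value of the second entry: -3, 25, 28, 32 → 37.
So the next tuple is (81; 43; 37).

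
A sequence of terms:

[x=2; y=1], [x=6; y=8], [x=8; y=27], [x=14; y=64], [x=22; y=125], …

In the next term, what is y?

Y: 1, 8, 27, 64, 125 → 216 (perfect cubes: 1³, 2³, 3³, …).

216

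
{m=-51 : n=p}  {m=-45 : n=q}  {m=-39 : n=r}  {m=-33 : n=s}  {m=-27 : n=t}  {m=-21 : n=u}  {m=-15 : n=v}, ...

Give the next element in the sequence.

M: -51, -45, -39, -33, -27, -21, -15 → -9 (+6 each step).
N: letters move forward 1 place in the alphabet, so p, q, r, s, t, u, v → w.
Putting it together: {m=-9 : n=w}.

{m=-9 : n=w}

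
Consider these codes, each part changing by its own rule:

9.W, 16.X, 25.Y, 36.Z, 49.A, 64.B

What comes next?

81.C

First component goes 9, 16, 25, 36, 49, 64 → 81 (perfect squares: 3², 4², 5², …).
For the letter, letters move forward 1 place in the alphabet, wrapping Z→A: W, X, Y, Z, A, B → C.
So the next code is 81.C.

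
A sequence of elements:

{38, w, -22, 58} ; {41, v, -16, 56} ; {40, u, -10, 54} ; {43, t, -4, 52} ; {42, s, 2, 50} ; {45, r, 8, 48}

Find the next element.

{44, q, 14, 46}

First component goes 38, 41, 40, 43, 42, 45 → 44 (alternating steps +3, −1, +3, −1, …).
Letter — letters move back 1 place in the alphabet: w, v, u, t, s, r → q.
Third component: +6 each step; -22, -16, -10, -4, 2, 8 → 14.
Fourth component: −2 each step, so 58, 56, 54, 52, 50, 48 → 46.
So the next element is {44, q, 14, 46}.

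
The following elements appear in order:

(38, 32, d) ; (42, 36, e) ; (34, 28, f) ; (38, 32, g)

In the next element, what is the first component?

First component: alternating steps +4, −8, +4, −8, …; 38, 42, 34, 38 → 30.

30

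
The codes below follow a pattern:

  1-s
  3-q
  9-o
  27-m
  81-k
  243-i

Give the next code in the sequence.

729-g

First component: 1, 3, 9, 27, 81, 243 → 729 (×3 each step).
Letter: letters move back 2 places in the alphabet; s, q, o, m, k, i → g.
So the next code is 729-g.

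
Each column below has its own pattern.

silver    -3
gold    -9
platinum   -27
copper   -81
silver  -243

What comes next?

Metal: repeats silver → gold → platinum → copper, so silver, gold, platinum, copper, silver → gold.
For the second component, ×3 each step: -3, -9, -27, -81, -243 → -729.
Combining the parts gives gold  -729.

gold  -729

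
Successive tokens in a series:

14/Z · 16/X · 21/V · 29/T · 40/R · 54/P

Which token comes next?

First component: differences are 2, 5, 8, … (increasing by 3 each time), so 14, 16, 21, 29, 40, 54 → 71.
Letter: letters move back 2 places in the alphabet; Z, X, V, T, R, P → N.
So the next token is 71/N.

71/N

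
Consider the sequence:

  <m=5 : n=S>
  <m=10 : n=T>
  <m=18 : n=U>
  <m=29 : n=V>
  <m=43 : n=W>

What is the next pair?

M: 5, 10, 18, 29, 43 → 60 (differences are 5, 8, 11, … (increasing by 3 each time)).
N — letters move forward 1 place in the alphabet: S, T, U, V, W → X.
Putting it together: <m=60 : n=X>.

<m=60 : n=X>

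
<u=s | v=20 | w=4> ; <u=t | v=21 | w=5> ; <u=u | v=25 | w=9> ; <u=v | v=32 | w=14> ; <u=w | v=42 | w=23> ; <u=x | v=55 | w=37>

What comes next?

<u=y | v=71 | w=60>

U: s, t, u, v, w, x → y (letters move forward 1 place in the alphabet).
For the v, differences are 1, 4, 7, … (increasing by 3 each time): 20, 21, 25, 32, 42, 55 → 71.
For the w, each term is the sum of the two before it: 4, 5, 9, 14, 23, 37 → 60.
Putting it together: <u=y | v=71 | w=60>.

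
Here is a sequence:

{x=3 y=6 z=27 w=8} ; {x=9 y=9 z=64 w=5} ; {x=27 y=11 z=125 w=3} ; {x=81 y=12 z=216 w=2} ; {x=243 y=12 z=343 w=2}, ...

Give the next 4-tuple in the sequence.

{x=729 y=11 z=512 w=3}

X: ×3 each step; 3, 9, 27, 81, 243 → 729.
Y — differences are 3, 2, 1, … (decreasing by 1 each time): 6, 9, 11, 12, 12 → 11.
Z goes 27, 64, 125, 216, 343 → 512 (perfect cubes: 3³, 4³, 5³, …).
W: 8, 5, 3, 2, 2 → 3 (together with the y always sums to 14).
Putting it together: {x=729 y=11 z=512 w=3}.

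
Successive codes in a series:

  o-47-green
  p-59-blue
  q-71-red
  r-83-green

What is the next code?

s-95-blue

For the letter, letters move forward 1 place in the alphabet: o, p, q, r → s.
For the second component, +12 each step: 47, 59, 71, 83 → 95.
Colour: repeats green → blue → red; green, blue, red, green → blue.
So the next code is s-95-blue.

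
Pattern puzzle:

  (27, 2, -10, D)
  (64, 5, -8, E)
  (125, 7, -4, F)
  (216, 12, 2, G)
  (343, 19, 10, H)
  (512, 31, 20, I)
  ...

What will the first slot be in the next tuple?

First slot — perfect cubes: 3³, 4³, 5³, …: 27, 64, 125, 216, 343, 512 → 729.

729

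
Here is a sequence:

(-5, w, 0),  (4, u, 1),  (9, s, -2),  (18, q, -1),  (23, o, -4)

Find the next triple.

First value — alternating steps +9, +5, +9, +5, …: -5, 4, 9, 18, 23 → 32.
Letter: letters move back 2 places in the alphabet; w, u, s, q, o → m.
Third value: 0, 1, -2, -1, -4 → -3 (alternating steps +1, −3, +1, −3, …).
So the next triple is (32, m, -3).

(32, m, -3)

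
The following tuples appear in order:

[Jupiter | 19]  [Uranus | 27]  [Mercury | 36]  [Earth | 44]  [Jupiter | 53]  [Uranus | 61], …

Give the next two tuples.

Planet: Jupiter, Uranus, Mercury, Earth, Jupiter, Uranus → Mercury → Earth (repeats Jupiter → Uranus → Mercury → Earth).
Second slot: 19, 27, 36, 44, 53, 61 → 70 → 78 (alternating steps +8, +9, +8, +9, …).
So the next two tuples are [Mercury | 70] and [Earth | 78].

[Mercury | 70], [Earth | 78]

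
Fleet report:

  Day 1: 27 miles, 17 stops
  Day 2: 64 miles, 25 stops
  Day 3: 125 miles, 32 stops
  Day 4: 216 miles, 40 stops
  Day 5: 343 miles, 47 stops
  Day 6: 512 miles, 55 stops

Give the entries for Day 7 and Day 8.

729 miles, 62 stops; 1000 miles, 70 stops

For the miles, perfect cubes: 3³, 4³, 5³, …: 27, 64, 125, 216, 343, 512 → 729 → 1000.
Stops — alternating steps +8, +7, +8, +7, …: 17, 25, 32, 40, 47, 55 → 62 → 70.
Putting the parts together: 729 miles, 62 stops and then 1000 miles, 70 stops.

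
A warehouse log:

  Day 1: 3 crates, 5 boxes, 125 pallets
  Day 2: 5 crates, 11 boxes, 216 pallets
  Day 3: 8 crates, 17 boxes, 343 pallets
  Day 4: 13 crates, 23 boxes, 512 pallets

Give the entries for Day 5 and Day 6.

Crates: each term is the sum of the two before it; 3, 5, 8, 13 → 21 → 34.
Boxes goes 5, 11, 17, 23 → 29 → 35 (+6 each step).
Pallets: perfect cubes: 5³, 6³, 7³, …; 125, 216, 343, 512 → 729 → 1000.
Putting the parts together: 21 crates, 29 boxes, 729 pallets and then 34 crates, 35 boxes, 1000 pallets.

21 crates, 29 boxes, 729 pallets; 34 crates, 35 boxes, 1000 pallets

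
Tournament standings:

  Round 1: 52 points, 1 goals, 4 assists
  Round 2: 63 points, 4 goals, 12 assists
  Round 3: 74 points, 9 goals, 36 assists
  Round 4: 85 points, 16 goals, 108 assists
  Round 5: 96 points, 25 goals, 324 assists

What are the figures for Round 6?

Points: +11 each step, so 52, 63, 74, 85, 96 → 107.
Goals: 1, 4, 9, 16, 25 → 36 (perfect squares: 1², 2², 3², …).
Assists: ×3 each step; 4, 12, 36, 108, 324 → 972.
Combining the parts gives 107 points, 36 goals, 972 assists.

107 points, 36 goals, 972 assists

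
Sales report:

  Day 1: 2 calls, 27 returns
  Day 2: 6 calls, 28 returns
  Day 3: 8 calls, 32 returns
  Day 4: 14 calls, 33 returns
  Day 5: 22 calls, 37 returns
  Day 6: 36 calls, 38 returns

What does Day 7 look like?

Calls goes 2, 6, 8, 14, 22, 36 → 58 (each term is the sum of the two before it).
For the returns, alternating steps +1, +4, +1, +4, …: 27, 28, 32, 33, 37, 38 → 42.
So the next record is 58 calls, 42 returns.

58 calls, 42 returns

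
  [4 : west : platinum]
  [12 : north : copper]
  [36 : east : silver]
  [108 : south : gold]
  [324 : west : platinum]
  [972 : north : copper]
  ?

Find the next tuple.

First coordinate: ×3 each step, so 4, 12, 36, 108, 324, 972 → 2916.
Direction: repeats west → north → east → south, so west, north, east, south, west, north → east.
Metal: platinum, copper, silver, gold, platinum, copper → silver (repeats platinum → copper → silver → gold).
Putting it together: [2916 : east : silver].

[2916 : east : silver]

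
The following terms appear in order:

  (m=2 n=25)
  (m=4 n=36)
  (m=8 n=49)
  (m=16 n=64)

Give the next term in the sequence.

M — ×2 each step: 2, 4, 8, 16 → 32.
N: 25, 36, 49, 64 → 81 (perfect squares: 5², 6², 7², …).
Putting it together: (m=32 n=81).

(m=32 n=81)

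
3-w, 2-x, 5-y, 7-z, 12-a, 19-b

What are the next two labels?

For the first component, each term is the sum of the two before it: 3, 2, 5, 7, 12, 19 → 31 → 50.
Letter: letters move forward 1 place in the alphabet, wrapping Z→A; w, x, y, z, a, b → c → d.
Putting the parts together: 31-c and then 50-d.

31-c then 50-d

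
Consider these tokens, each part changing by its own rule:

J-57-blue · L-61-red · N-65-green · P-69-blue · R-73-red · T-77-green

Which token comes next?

Letter: letters move forward 2 places in the alphabet, so J, L, N, P, R, T → V.
Second component: +4 each step, so 57, 61, 65, 69, 73, 77 → 81.
Colour: repeats blue → red → green, so blue, red, green, blue, red, green → blue.
Putting it together: V-81-blue.

V-81-blue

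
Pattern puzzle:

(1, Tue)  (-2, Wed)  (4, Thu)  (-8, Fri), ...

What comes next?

First coordinate goes 1, -2, 4, -8 → 16 (×(-2) each step).
For the day, runs through the weekdays Mon→Sun: Tue, Wed, Thu, Fri → Sat.
Putting it together: (16, Sat).

(16, Sat)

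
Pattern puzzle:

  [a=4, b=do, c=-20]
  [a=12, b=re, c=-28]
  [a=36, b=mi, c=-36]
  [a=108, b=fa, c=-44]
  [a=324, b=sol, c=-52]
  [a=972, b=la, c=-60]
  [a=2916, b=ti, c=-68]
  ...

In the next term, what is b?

do

B — runs through the solfège scale do→ti: do, re, mi, fa, sol, la, ti → do.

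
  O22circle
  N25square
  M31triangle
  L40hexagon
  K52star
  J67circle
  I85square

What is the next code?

Letter goes O, N, M, L, K, J, I → H (letters move back 1 place in the alphabet).
Second component: differences are 3, 6, 9, … (increasing by 3 each time), so 22, 25, 31, 40, 52, 67, 85 → 106.
Shape goes circle, square, triangle, hexagon, star, circle, square → triangle (repeats circle → square → triangle → hexagon → star).
Putting it together: H106triangle.

H106triangle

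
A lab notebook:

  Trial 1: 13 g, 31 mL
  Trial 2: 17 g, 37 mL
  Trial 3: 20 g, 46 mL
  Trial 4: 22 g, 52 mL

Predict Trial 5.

G: 13, 17, 20, 22 → 23 (differences are 4, 3, 2, … (decreasing by 1 each time)).
ML goes 31, 37, 46, 52 → 61 (alternating steps +6, +9, +6, +9, …).
So the next line is 23 g, 61 mL.

23 g, 61 mL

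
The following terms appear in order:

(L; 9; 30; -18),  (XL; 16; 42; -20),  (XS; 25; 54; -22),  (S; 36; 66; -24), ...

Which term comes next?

(M; 49; 78; -26)

Size goes L, XL, XS, S → M (runs through clothing sizes XS→XL).
Second component: 9, 16, 25, 36 → 49 (perfect squares: 3², 4², 5², …).
Third component: +12 each step, so 30, 42, 54, 66 → 78.
Fourth component — −2 each step: -18, -20, -22, -24 → -26.
So the next term is (M; 49; 78; -26).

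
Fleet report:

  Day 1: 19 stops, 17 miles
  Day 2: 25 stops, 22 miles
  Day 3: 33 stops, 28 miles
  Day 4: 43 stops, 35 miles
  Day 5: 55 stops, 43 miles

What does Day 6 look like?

69 stops, 52 miles

Stops — differences are 6, 8, 10, … (increasing by 2 each time): 19, 25, 33, 43, 55 → 69.
For the miles, differences are 5, 6, 7, … (increasing by 1 each time): 17, 22, 28, 35, 43 → 52.
So the next row is 69 stops, 52 miles.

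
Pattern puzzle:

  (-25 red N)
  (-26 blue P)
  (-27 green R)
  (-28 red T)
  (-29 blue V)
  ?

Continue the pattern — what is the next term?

First value: −1 each step; -25, -26, -27, -28, -29 → -30.
Colour: repeats red → blue → green, so red, blue, green, red, blue → green.
Letter — letters move forward 2 places in the alphabet: N, P, R, T, V → X.
So the next term is (-30 green X).

(-30 green X)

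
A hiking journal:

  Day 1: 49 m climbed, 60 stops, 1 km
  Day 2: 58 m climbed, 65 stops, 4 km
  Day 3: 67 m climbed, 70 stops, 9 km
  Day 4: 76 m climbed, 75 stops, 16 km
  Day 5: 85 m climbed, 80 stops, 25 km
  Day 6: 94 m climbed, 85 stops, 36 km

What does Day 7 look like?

103 m climbed, 90 stops, 49 km

M climbed — +9 each step: 49, 58, 67, 76, 85, 94 → 103.
Stops — +5 each step: 60, 65, 70, 75, 80, 85 → 90.
Km goes 1, 4, 9, 16, 25, 36 → 49 (perfect squares: 1², 2², 3², …).
So the next line is 103 m climbed, 90 stops, 49 km.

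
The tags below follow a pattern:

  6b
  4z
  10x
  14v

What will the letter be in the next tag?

Letter: letters move back 2 places in the alphabet, wrapping A→Z; b, z, x, v → t.

t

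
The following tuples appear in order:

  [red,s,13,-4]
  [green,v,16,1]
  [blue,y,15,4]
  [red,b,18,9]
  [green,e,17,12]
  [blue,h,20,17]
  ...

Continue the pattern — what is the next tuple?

Colour: red, green, blue, red, green, blue → red (repeats red → green → blue).
Letter — letters move forward 3 places in the alphabet, wrapping Z→A: s, v, y, b, e, h → k.
Third part — alternating steps +3, −1, +3, −1, …: 13, 16, 15, 18, 17, 20 → 19.
Fourth part goes -4, 1, 4, 9, 12, 17 → 20 (alternating steps +5, +3, +5, +3, …).
Putting it together: [red,k,19,20].

[red,k,19,20]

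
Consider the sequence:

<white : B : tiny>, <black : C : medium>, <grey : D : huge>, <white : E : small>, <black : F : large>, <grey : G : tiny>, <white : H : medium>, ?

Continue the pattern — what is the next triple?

<black : I : huge>

Shade: white, black, grey, white, black, grey, white → black (repeats white → black → grey).
For the letter, letters move forward 1 place in the alphabet: B, C, D, E, F, G, H → I.
Size: repeats tiny → medium → huge → small → large; tiny, medium, huge, small, large, tiny, medium → huge.
Combining the parts gives <black : I : huge>.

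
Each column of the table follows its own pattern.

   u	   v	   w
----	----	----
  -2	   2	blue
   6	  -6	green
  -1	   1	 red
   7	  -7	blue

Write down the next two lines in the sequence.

Column u: alternating steps +8, −7, +8, −7, …, so -2, 6, -1, 7 → 0 → 8.
Column v: always the negative of the column u; 2, -6, 1, -7 → 0 → -8.
Column w: blue, green, red, blue → green → red (repeats blue → green → red).
Putting the parts together: 0  0  green and then 8  -8  red.

0  0  green; 8  -8  red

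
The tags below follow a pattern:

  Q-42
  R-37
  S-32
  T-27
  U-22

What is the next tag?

Letter: Q, R, S, T, U → V (letters move forward 1 place in the alphabet).
Second component goes 42, 37, 32, 27, 22 → 17 (−5 each step).
Putting it together: V-17.

V-17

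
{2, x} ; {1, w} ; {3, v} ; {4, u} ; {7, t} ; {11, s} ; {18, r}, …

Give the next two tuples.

{29, q}, {47, p}

First part goes 2, 1, 3, 4, 7, 11, 18 → 29 → 47 (each term is the sum of the two before it).
Letter — letters move back 1 place in the alphabet: x, w, v, u, t, s, r → q → p.
Putting the parts together: {29, q} and then {47, p}.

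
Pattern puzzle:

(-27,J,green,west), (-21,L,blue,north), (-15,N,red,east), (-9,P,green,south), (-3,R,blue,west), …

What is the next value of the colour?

First value: +6 each step, so -27, -21, -15, -9, -3 → 3.
Letter: J, L, N, P, R → T (letters move forward 2 places in the alphabet).
For the colour, repeats green → blue → red: green, blue, red, green, blue → red.
Direction — repeats west → north → east → south: west, north, east, south, west → north.

red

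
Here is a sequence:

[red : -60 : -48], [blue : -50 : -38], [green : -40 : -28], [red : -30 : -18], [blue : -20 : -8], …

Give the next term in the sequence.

[green : -10 : 2]

Colour — repeats red → blue → green: red, blue, green, red, blue → green.
Second entry: +10 each step; -60, -50, -40, -30, -20 → -10.
For the third entry, always 12 more than the second entry: -48, -38, -28, -18, -8 → 2.
Putting it together: [green : -10 : 2].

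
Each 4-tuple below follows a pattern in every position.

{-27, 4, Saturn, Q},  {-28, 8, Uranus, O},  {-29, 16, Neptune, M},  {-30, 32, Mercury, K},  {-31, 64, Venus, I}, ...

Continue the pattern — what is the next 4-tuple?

For the first component, −1 each step: -27, -28, -29, -30, -31 → -32.
For the second component, ×2 each step: 4, 8, 16, 32, 64 → 128.
Planet: runs through the planets Mercury→Neptune; Saturn, Uranus, Neptune, Mercury, Venus → Earth.
Letter goes Q, O, M, K, I → G (letters move back 2 places in the alphabet).
So the next 4-tuple is {-32, 128, Earth, G}.

{-32, 128, Earth, G}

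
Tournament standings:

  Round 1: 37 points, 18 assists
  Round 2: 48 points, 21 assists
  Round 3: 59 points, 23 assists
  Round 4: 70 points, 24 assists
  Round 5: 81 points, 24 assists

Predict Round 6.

For the points, +11 each step: 37, 48, 59, 70, 81 → 92.
For the assists, differences are 3, 2, 1, … (decreasing by 1 each time): 18, 21, 23, 24, 24 → 23.
Combining the parts gives 92 points, 23 assists.

92 points, 23 assists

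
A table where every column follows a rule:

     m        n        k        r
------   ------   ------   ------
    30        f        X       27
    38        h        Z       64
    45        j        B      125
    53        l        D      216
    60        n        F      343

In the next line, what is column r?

Column m: 30, 38, 45, 53, 60 → 68 (alternating steps +8, +7, +8, +7, …).
Column n: f, h, j, l, n → p (letters move forward 2 places in the alphabet).
For the column k, letters move forward 2 places in the alphabet, wrapping Z→A: X, Z, B, D, F → H.
Column r: 27, 64, 125, 216, 343 → 512 (perfect cubes: 3³, 4³, 5³, …).

512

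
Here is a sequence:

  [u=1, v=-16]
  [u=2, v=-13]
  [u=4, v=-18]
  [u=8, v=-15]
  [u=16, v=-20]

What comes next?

U: ×2 each step, so 1, 2, 4, 8, 16 → 32.
V: alternating steps +3, −5, +3, −5, …; -16, -13, -18, -15, -20 → -17.
Putting it together: [u=32, v=-17].

[u=32, v=-17]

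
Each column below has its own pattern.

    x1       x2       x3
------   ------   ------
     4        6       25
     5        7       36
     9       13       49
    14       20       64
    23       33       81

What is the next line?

37  53  100

Column x1: each term is the sum of the two before it; 4, 5, 9, 14, 23 → 37.
Column x2 goes 6, 7, 13, 20, 33 → 53 (each term is the sum of the two before it).
For the column x3, perfect squares: 5², 6², 7², …: 25, 36, 49, 64, 81 → 100.
Combining the parts gives 37  53  100.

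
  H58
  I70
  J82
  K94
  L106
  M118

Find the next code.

Letter: letters move forward 1 place in the alphabet; H, I, J, K, L, M → N.
Second component: +12 each step, so 58, 70, 82, 94, 106, 118 → 130.
Putting it together: N130.

N130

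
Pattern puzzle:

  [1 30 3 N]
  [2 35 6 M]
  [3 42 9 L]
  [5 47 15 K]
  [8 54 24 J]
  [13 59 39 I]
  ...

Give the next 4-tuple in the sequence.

[21 66 63 H]

For the first part, each term is the sum of the two before it: 1, 2, 3, 5, 8, 13 → 21.
Second part: alternating steps +5, +7, +5, +7, …, so 30, 35, 42, 47, 54, 59 → 66.
For the third part, always 3 × the first part: 3, 6, 9, 15, 24, 39 → 63.
Letter — letters move back 1 place in the alphabet: N, M, L, K, J, I → H.
Combining the parts gives [21 66 63 H].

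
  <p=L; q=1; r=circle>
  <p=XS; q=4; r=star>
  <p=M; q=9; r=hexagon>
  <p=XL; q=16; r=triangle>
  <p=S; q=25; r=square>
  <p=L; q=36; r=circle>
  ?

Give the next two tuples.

For the p, repeats L → XS → M → XL → S: L, XS, M, XL, S, L → XS → M.
Q: perfect squares: 1², 2², 3², …; 1, 4, 9, 16, 25, 36 → 49 → 64.
R goes circle, star, hexagon, triangle, square, circle → star → hexagon (repeats circle → star → hexagon → triangle → square).
So the next two tuples are <p=XS; q=49; r=star> and <p=M; q=64; r=hexagon>.

<p=XS; q=49; r=star>, <p=M; q=64; r=hexagon>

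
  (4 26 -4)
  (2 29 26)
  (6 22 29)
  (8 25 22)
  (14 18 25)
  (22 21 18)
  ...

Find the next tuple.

(36 14 21)

First entry — each term is the sum of the two before it: 4, 2, 6, 8, 14, 22 → 36.
Second entry: 26, 29, 22, 25, 18, 21 → 14 (alternating steps +3, −7, +3, −7, …).
For the third entry, always the previous value of the second entry: -4, 26, 29, 22, 25, 18 → 21.
So the next tuple is (36 14 21).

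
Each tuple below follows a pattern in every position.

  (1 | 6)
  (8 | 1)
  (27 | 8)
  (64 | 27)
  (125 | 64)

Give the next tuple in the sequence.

(216 | 125)

First value — perfect cubes: 1³, 2³, 3³, …: 1, 8, 27, 64, 125 → 216.
Second value goes 6, 1, 8, 27, 64 → 125 (always the previous value of the first value).
So the next tuple is (216 | 125).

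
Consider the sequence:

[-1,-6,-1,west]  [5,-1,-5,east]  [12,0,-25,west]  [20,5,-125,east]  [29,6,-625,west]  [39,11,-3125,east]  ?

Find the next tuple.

[50,12,-15625,west]

First coordinate: -1, 5, 12, 20, 29, 39 → 50 (differences are 6, 7, 8, … (increasing by 1 each time)).
Second coordinate goes -6, -1, 0, 5, 6, 11 → 12 (alternating steps +5, +1, +5, +1, …).
Third coordinate: ×5 each step, so -1, -5, -25, -125, -625, -3125 → -15625.
Direction — alternates west ↔ east: west, east, west, east, west, east → west.
Combining the parts gives [50,12,-15625,west].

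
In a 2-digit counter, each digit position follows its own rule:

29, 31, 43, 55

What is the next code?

67

First digit: +1 each step, mod 10; 2, 3, 4, 5 → 6.
Second digit — +2 each step, mod 10: 9, 1, 3, 5 → 7.
Combining the parts gives 67.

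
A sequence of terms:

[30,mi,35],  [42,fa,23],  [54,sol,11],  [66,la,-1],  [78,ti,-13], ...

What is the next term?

[90,do,-25]

First part — +12 each step: 30, 42, 54, 66, 78 → 90.
Note: runs through the solfège scale do→ti, so mi, fa, sol, la, ti → do.
Third part: together with the first part always sums to 65, so 35, 23, 11, -1, -13 → -25.
Combining the parts gives [90,do,-25].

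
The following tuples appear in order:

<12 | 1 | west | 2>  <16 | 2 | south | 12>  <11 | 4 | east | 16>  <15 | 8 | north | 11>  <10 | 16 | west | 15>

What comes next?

First slot: alternating steps +4, −5, +4, −5, …, so 12, 16, 11, 15, 10 → 14.
Second slot: ×2 each step; 1, 2, 4, 8, 16 → 32.
For the direction, repeats west → south → east → north: west, south, east, north, west → south.
Fourth slot — always the previous value of the first slot: 2, 12, 16, 11, 15 → 10.
So the next tuple is <14 | 32 | south | 10>.

<14 | 32 | south | 10>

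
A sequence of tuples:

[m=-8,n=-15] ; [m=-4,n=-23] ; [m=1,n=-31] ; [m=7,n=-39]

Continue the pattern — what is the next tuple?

M goes -8, -4, 1, 7 → 14 (differences are 4, 5, 6, … (increasing by 1 each time)).
N: −8 each step; -15, -23, -31, -39 → -47.
Putting it together: [m=14,n=-47].

[m=14,n=-47]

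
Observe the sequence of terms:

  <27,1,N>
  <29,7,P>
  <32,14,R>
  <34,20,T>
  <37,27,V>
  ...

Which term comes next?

<39,33,X>

First coordinate — alternating steps +2, +3, +2, +3, …: 27, 29, 32, 34, 37 → 39.
Second coordinate: alternating steps +6, +7, +6, +7, …; 1, 7, 14, 20, 27 → 33.
Letter: letters move forward 2 places in the alphabet; N, P, R, T, V → X.
So the next term is <39,33,X>.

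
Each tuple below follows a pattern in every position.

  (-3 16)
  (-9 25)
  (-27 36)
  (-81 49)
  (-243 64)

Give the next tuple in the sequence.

(-729 81)

For the first component, ×3 each step: -3, -9, -27, -81, -243 → -729.
Second component: perfect squares: 4², 5², 6², …; 16, 25, 36, 49, 64 → 81.
So the next tuple is (-729 81).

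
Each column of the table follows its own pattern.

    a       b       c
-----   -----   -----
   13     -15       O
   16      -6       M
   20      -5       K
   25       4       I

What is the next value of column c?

G

Column c — letters move back 2 places in the alphabet: O, M, K, I → G.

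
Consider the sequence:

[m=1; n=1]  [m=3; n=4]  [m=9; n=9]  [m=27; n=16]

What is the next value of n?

25

N: perfect squares: 1², 2², 3², …, so 1, 4, 9, 16 → 25.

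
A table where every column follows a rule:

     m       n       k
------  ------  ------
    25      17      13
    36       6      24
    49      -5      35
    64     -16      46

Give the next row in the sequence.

81  -27  57

Column m: perfect squares: 5², 6², 7², …; 25, 36, 49, 64 → 81.
Column n: 17, 6, -5, -16 → -27 (−11 each step).
For the column k, together with the column n always sums to 30: 13, 24, 35, 46 → 57.
Combining the parts gives 81  -27  57.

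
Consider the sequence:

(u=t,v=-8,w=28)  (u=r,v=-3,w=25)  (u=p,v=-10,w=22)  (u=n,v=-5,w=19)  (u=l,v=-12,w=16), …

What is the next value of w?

13

W: 28, 25, 22, 19, 16 → 13 (−3 each step).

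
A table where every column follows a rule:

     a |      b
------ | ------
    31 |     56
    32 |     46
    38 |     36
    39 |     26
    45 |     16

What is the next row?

Column a goes 31, 32, 38, 39, 45 → 46 (alternating steps +1, +6, +1, +6, …).
Column b: −10 each step; 56, 46, 36, 26, 16 → 6.
So the next row is 46  6.

46  6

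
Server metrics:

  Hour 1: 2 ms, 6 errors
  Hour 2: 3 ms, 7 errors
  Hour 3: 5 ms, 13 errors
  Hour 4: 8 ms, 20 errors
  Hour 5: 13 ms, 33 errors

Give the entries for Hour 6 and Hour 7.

21 ms, 53 errors; 34 ms, 86 errors

Ms: each term is the sum of the two before it; 2, 3, 5, 8, 13 → 21 → 34.
Errors: each term is the sum of the two before it, so 6, 7, 13, 20, 33 → 53 → 86.
Putting the parts together: 21 ms, 53 errors and then 34 ms, 86 errors.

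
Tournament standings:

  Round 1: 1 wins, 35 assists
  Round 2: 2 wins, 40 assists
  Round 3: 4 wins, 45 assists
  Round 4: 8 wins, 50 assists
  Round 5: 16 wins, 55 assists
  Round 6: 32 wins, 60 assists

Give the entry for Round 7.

64 wins, 65 assists

Wins goes 1, 2, 4, 8, 16, 32 → 64 (×2 each step).
Assists: 35, 40, 45, 50, 55, 60 → 65 (+5 each step).
So the next row is 64 wins, 65 assists.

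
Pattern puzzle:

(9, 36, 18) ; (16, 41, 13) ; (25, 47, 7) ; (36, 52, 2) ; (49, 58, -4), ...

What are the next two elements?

First coordinate: 9, 16, 25, 36, 49 → 64 → 81 (perfect squares: 3², 4², 5², …).
Second coordinate — alternating steps +5, +6, +5, +6, …: 36, 41, 47, 52, 58 → 63 → 69.
Third coordinate: 18, 13, 7, 2, -4 → -9 → -15 (together with the second coordinate always sums to 54).
So the next two elements are (64, 63, -9) and (81, 69, -15).

(64, 63, -9), (81, 69, -15)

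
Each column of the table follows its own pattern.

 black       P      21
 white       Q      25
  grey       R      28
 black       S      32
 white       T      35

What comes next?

Shade: black, white, grey, black, white → grey (repeats black → white → grey).
For the letter, letters move forward 1 place in the alphabet: P, Q, R, S, T → U.
Third component: 21, 25, 28, 32, 35 → 39 (alternating steps +4, +3, +4, +3, …).
So the next line is grey  U  39.

grey  U  39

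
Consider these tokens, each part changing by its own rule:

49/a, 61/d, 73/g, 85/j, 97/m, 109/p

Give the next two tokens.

121/s then 133/v

First component: +12 each step; 49, 61, 73, 85, 97, 109 → 121 → 133.
Letter: letters move forward 3 places in the alphabet; a, d, g, j, m, p → s → v.
Putting the parts together: 121/s and then 133/v.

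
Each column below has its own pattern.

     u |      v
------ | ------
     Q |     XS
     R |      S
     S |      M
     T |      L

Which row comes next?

Column u: letters move forward 1 place in the alphabet, so Q, R, S, T → U.
Column v: runs through clothing sizes XS→XL; XS, S, M, L → XL.
So the next row is U  XL.

U  XL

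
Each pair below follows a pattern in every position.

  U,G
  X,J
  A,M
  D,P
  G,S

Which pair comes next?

First letter: letters move forward 3 places in the alphabet, wrapping Z→A; U, X, A, D, G → J.
For the second letter, letters move forward 3 places in the alphabet: G, J, M, P, S → V.
So the next pair is J,V.

J,V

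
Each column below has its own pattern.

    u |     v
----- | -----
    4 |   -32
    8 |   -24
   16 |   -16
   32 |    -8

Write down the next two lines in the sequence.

64  0; 128  8

Column u: ×2 each step, so 4, 8, 16, 32 → 64 → 128.
For the column v, +8 each step: -32, -24, -16, -8 → 0 → 8.
Putting the parts together: 64  0 and then 128  8.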